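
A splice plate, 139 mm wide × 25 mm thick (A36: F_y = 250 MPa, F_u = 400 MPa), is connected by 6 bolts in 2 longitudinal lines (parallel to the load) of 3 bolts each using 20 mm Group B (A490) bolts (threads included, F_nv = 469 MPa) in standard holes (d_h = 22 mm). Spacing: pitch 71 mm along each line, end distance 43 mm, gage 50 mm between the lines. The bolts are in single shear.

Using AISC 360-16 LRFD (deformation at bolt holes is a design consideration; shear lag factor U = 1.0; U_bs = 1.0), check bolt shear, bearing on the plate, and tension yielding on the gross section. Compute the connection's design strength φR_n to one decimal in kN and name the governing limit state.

Bolt shear: A_b = π(20)²/4 = 314.16 mm². φR_n = 0.75 × 469 × 314.16 × 6 × 1 = 663.0 kN.
Bearing (25 mm plate, F_u = 400 MPa): end bolts L_c = 43 − 22/2 = 32, R_n = min(1.2×32×25×400, 2.4×20×25×400) = 384 kN/bolt; interior L_c = 71 − 22 = 49, R_n = 480 kN/bolt. φR_n = 0.75 × (2×384 + 4×480) = 2016.0 kN.
Tension yield (gross): A_g = 139×25 = 3475 mm². φR_n = 0.90 × 250 × 3475 = 781.9 kN.
Governing: min(663.0, 2016.0, 781.9) = 663.0 kN → bolt shear.

663.0 kN (bolt shear governs)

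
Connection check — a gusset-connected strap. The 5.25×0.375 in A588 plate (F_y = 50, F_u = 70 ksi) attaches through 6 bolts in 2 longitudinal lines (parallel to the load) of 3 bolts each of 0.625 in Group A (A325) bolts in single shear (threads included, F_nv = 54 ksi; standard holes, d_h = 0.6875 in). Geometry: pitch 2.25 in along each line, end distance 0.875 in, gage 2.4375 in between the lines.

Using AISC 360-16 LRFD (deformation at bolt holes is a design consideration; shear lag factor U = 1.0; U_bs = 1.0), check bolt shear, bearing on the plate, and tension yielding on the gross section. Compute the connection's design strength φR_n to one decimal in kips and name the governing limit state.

Bolt shear: A_b = π(0.625)²/4 = 0.3068 in². φR_n = 0.75 × 54 × 0.3068 × 6 × 1 = 74.6 kips.
Bearing (0.375 in plate, F_u = 70 ksi): end bolts L_c = 0.875 − 0.6875/2 = 0.53125, R_n = min(1.2×0.53125×0.375×70, 2.4×0.625×0.375×70) = 16.734 kips/bolt; interior L_c = 2.25 − 0.6875 = 1.5625, R_n = 39.375 kips/bolt. φR_n = 0.75 × (2×16.734 + 4×39.375) = 143.2 kips.
Tension yield (gross): A_g = 5.25×0.375 = 1.9688 in². φR_n = 0.90 × 50 × 1.9688 = 88.6 kips.
Governing: min(74.6, 143.2, 88.6) = 74.6 kips → bolt shear.

74.6 kips (bolt shear governs)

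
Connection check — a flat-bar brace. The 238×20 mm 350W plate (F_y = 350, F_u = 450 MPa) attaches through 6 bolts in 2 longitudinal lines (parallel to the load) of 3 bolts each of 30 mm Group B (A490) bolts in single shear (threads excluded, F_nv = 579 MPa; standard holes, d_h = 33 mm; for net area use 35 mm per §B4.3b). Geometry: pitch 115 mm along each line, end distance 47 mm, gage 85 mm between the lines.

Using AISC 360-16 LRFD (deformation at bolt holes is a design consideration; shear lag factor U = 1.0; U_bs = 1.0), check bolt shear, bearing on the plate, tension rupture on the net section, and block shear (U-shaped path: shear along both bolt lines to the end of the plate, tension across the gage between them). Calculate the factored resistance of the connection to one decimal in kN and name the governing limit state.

1134.0 kN (net-section rupture governs)

Bolt shear: A_b = π(30)²/4 = 706.86 mm². φR_n = 0.75 × 579 × 706.86 × 6 × 1 = 1841.7 kN.
Bearing (20 mm plate, F_u = 450 MPa): end bolts L_c = 47 − 33/2 = 30.5, R_n = min(1.2×30.5×20×450, 2.4×30×20×450) = 329.4 kN/bolt; interior L_c = 115 − 33 = 82, R_n = 648 kN/bolt. φR_n = 0.75 × (2×329.4 + 4×648) = 2438.1 kN.
Tension rupture (net): A_n = (238 − 2×35)×20 = 3360 mm² (U = 1.0, A_e = A_n). φR_n = 0.75 × 450 × 3360 = 1134.0 kN.
Block shear: shear path 2×[47+2×115] = 2×277 mm, A_gv = 11080, A_nv = 2×(277 − 2.5×35)×20 = 7580 mm²; tension across gage: (85 − 1×35)×20 = 1000 mm². R_n = min(0.6×450×7580, 0.6×350×11080) + 1.0×450×1000 = min(2046.6, 2326.8) + 450 = 2496.6 kN. φR_n = 0.75 × 2496.6 = 1872.5 kN.
Governing: min(1841.7, 2438.1, 1134.0, 1872.5) = 1134.0 kN → net-section rupture.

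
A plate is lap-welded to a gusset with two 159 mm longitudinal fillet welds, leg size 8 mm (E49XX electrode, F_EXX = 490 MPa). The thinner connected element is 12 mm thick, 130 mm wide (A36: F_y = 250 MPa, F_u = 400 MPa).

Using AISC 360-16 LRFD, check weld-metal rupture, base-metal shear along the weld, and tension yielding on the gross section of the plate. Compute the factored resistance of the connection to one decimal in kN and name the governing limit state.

Weld metal: throat = 0.707×8 = 5.656 mm, L = 2×159 = 318 mm. φR_n = 0.75 × 0.6 × 490 × 5.656 × 318 = 396.6 kN.
Base metal shear (12 mm plate): yield φR_n = 1.0×0.6×250×12×318 = 572.4 kN; rupture φR_n = 0.75×0.6×400×12×318 = 686.9 kN; take 572.4 kN (yield).
Tension yield (gross): A_g = 130×12 = 1560 mm². φR_n = 0.90 × 250 × 1560 = 351.0 kN.
Governing: min(396.6, 572.4, 351.0) = 351.0 kN → gross-section yield.

351.0 kN (gross-section yield governs)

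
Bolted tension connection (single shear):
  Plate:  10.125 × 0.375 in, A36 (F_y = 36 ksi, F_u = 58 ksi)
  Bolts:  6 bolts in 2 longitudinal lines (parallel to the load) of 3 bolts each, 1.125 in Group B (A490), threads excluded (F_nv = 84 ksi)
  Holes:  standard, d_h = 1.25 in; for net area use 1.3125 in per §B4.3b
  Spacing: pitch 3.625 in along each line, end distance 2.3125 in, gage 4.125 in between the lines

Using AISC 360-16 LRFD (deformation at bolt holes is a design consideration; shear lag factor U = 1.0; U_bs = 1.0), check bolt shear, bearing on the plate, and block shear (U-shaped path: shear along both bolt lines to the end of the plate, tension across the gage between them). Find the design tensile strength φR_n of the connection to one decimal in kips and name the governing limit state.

Bolt shear: A_b = π(1.125)²/4 = 0.99402 in². φR_n = 0.75 × 84 × 0.99402 × 6 × 1 = 375.7 kips.
Bearing (0.375 in plate, F_u = 58 ksi): end bolts L_c = 2.3125 − 1.25/2 = 1.6875, R_n = min(1.2×1.6875×0.375×58, 2.4×1.125×0.375×58) = 44.044 kips/bolt; interior L_c = 3.625 − 1.25 = 2.375, R_n = 58.725 kips/bolt. φR_n = 0.75 × (2×44.044 + 4×58.725) = 242.2 kips.
Block shear: shear path 2×[2.3125+2×3.625] = 2×9.5625 in, A_gv = 7.1719, A_nv = 2×(9.5625 − 2.5×1.3125)×0.375 = 4.7109 in²; tension across gage: (4.125 − 1×1.3125)×0.375 = 1.0547 in². R_n = min(0.6×58×4.7109, 0.6×36×7.1719) + 1.0×58×1.0547 = min(163.94, 154.91) + 61.173 = 216.08 kips. φR_n = 0.75 × 216.08 = 162.1 kips.
Governing: min(375.7, 242.2, 162.1) = 162.1 kips → block shear.

162.1 kips (block shear governs)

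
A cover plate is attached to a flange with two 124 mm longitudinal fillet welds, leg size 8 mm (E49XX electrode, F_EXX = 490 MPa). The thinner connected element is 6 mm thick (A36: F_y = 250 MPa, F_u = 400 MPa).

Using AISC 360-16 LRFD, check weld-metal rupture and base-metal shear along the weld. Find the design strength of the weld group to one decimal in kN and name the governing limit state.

Weld metal: throat = 0.707×8 = 5.656 mm, L = 2×124 = 248 mm. φR_n = 0.75 × 0.6 × 490 × 5.656 × 248 = 309.3 kN.
Base metal shear (6 mm plate): yield φR_n = 1.0×0.6×250×6×248 = 223.2 kN; rupture φR_n = 0.75×0.6×400×6×248 = 267.8 kN; take 223.2 kN (yield).
Governing: min(309.3, 223.2) = 223.2 kN → base-metal shear.

223.2 kN (base-metal shear governs)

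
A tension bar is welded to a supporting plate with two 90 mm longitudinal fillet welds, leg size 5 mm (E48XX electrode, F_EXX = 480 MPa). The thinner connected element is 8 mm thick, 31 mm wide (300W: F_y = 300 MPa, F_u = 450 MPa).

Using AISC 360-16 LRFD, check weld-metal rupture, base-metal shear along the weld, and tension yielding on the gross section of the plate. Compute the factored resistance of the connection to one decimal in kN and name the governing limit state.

Weld metal: throat = 0.707×5 = 3.535 mm, L = 2×90 = 180 mm. φR_n = 0.75 × 0.6 × 480 × 3.535 × 180 = 137.4 kN.
Base metal shear (8 mm plate): yield φR_n = 1.0×0.6×300×8×180 = 259.2 kN; rupture φR_n = 0.75×0.6×450×8×180 = 291.6 kN; take 259.2 kN (yield).
Tension yield (gross): A_g = 31×8 = 248 mm². φR_n = 0.90 × 300 × 248 = 67.0 kN.
Governing: min(137.4, 259.2, 67.0) = 67.0 kN → gross-section yield.

67.0 kN (gross-section yield governs)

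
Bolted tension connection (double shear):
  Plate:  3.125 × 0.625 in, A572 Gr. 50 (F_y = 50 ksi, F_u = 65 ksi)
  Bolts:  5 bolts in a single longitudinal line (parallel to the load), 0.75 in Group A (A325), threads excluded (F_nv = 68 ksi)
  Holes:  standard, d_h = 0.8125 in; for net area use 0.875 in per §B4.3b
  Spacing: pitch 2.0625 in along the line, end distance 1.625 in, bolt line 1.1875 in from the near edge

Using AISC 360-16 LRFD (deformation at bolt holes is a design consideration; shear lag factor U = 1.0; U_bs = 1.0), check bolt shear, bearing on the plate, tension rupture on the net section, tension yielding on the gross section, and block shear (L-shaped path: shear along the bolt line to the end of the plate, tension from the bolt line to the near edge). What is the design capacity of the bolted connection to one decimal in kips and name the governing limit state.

68.6 kips (net-section rupture governs)

Bolt shear: A_b = π(0.75)²/4 = 0.44179 in². φR_n = 0.75 × 68 × 0.44179 × 5 × 2 = 225.3 kips.
Bearing (0.625 in plate, F_u = 65 ksi): end bolts L_c = 1.625 − 0.8125/2 = 1.21875, R_n = min(1.2×1.21875×0.625×65, 2.4×0.75×0.625×65) = 59.414 kips/bolt; interior L_c = 2.0625 − 0.8125 = 1.25, R_n = 60.938 kips/bolt. φR_n = 0.75 × (1×59.414 + 4×60.938) = 227.4 kips.
Tension rupture (net): A_n = (3.125 − 1×0.875)×0.625 = 1.4063 in² (U = 1.0, A_e = A_n). φR_n = 0.75 × 65 × 1.4063 = 68.6 kips.
Tension yield (gross): A_g = 3.125×0.625 = 1.9531 in². φR_n = 0.90 × 50 × 1.9531 = 87.9 kips.
Block shear: shear path 1×[1.625+4×2.0625] = 1×9.875 in, A_gv = 6.1719, A_nv = 1×(9.875 − 4.5×0.875)×0.625 = 3.7109 in²; tension to near edge: (1.1875 − 0.5×0.875)×0.625 = 0.46875 in². R_n = min(0.6×65×3.7109, 0.6×50×6.1719) + 1.0×65×0.46875 = min(144.73, 185.16) + 30.469 = 175.2 kips. φR_n = 0.75 × 175.2 = 131.4 kips.
Governing: min(225.3, 227.4, 68.6, 87.9, 131.4) = 68.6 kips → net-section rupture.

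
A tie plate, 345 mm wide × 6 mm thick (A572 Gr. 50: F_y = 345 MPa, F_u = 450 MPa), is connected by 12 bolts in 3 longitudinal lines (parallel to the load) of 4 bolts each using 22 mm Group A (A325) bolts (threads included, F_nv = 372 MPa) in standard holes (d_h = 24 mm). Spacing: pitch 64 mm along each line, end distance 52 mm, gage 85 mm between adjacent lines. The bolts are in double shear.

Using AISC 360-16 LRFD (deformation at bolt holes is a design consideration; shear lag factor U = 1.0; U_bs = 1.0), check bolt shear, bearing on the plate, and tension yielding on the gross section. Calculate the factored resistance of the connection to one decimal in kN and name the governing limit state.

642.7 kN (gross-section yield governs)

Bolt shear: A_b = π(22)²/4 = 380.13 mm². φR_n = 0.75 × 372 × 380.13 × 12 × 2 = 2545.4 kN.
Bearing (6 mm plate, F_u = 450 MPa): end bolts L_c = 52 − 24/2 = 40, R_n = min(1.2×40×6×450, 2.4×22×6×450) = 129.6 kN/bolt; interior L_c = 64 − 24 = 40, R_n = 129.6 kN/bolt. φR_n = 0.75 × (3×129.6 + 9×129.6) = 1166.4 kN.
Tension yield (gross): A_g = 345×6 = 2070 mm². φR_n = 0.90 × 345 × 2070 = 642.7 kN.
Governing: min(2545.4, 1166.4, 642.7) = 642.7 kN → gross-section yield.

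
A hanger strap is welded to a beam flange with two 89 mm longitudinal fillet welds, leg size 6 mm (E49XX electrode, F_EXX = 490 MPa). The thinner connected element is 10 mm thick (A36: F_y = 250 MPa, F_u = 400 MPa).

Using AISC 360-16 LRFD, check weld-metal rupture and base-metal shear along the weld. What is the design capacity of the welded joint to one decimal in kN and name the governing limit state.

Weld metal: throat = 0.707×6 = 4.242 mm, L = 2×89 = 178 mm. φR_n = 0.75 × 0.6 × 490 × 4.242 × 178 = 166.5 kN.
Base metal shear (10 mm plate): yield φR_n = 1.0×0.6×250×10×178 = 267.0 kN; rupture φR_n = 0.75×0.6×400×10×178 = 320.4 kN; take 267.0 kN (yield).
Governing: min(166.5, 267.0) = 166.5 kN → weld metal.

166.5 kN (weld metal governs)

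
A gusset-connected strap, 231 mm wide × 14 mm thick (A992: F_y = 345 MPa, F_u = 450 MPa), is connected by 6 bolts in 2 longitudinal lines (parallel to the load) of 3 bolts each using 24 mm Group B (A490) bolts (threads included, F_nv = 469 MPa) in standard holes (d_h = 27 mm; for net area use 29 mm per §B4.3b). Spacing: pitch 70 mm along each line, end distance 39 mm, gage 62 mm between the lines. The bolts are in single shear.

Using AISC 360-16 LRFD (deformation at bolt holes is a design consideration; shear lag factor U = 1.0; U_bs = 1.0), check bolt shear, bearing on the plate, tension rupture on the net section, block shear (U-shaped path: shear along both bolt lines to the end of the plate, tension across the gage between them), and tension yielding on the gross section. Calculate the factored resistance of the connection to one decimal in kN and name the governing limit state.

759.8 kN (block shear governs)

Bolt shear: A_b = π(24)²/4 = 452.39 mm². φR_n = 0.75 × 469 × 452.39 × 6 × 1 = 954.8 kN.
Bearing (14 mm plate, F_u = 450 MPa): end bolts L_c = 39 − 27/2 = 25.5, R_n = min(1.2×25.5×14×450, 2.4×24×14×450) = 192.78 kN/bolt; interior L_c = 70 − 27 = 43, R_n = 325.08 kN/bolt. φR_n = 0.75 × (2×192.78 + 4×325.08) = 1264.4 kN.
Tension rupture (net): A_n = (231 − 2×29)×14 = 2422 mm² (U = 1.0, A_e = A_n). φR_n = 0.75 × 450 × 2422 = 817.4 kN.
Block shear: shear path 2×[39+2×70] = 2×179 mm, A_gv = 5012, A_nv = 2×(179 − 2.5×29)×14 = 2982 mm²; tension across gage: (62 − 1×29)×14 = 462 mm². R_n = min(0.6×450×2982, 0.6×345×5012) + 1.0×450×462 = min(805.14, 1037.5) + 207.9 = 1013 kN. φR_n = 0.75 × 1013 = 759.8 kN.
Tension yield (gross): A_g = 231×14 = 3234 mm². φR_n = 0.90 × 345 × 3234 = 1004.2 kN.
Governing: min(954.8, 1264.4, 817.4, 759.8, 1004.2) = 759.8 kN → block shear.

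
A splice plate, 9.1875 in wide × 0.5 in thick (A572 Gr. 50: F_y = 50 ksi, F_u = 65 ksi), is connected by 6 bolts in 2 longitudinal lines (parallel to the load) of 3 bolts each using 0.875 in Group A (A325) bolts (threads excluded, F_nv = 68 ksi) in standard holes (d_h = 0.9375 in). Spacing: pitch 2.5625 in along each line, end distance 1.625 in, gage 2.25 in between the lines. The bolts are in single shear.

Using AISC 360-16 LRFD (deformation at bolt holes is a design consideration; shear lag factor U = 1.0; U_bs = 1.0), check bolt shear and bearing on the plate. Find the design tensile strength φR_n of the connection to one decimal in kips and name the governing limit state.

184.0 kips (bolt shear governs)

Bolt shear: A_b = π(0.875)²/4 = 0.60132 in². φR_n = 0.75 × 68 × 0.60132 × 6 × 1 = 184.0 kips.
Bearing (0.5 in plate, F_u = 65 ksi): end bolts L_c = 1.625 − 0.9375/2 = 1.15625, R_n = min(1.2×1.15625×0.5×65, 2.4×0.875×0.5×65) = 45.094 kips/bolt; interior L_c = 2.5625 − 0.9375 = 1.625, R_n = 63.375 kips/bolt. φR_n = 0.75 × (2×45.094 + 4×63.375) = 257.8 kips.
Governing: min(184.0, 257.8) = 184.0 kips → bolt shear.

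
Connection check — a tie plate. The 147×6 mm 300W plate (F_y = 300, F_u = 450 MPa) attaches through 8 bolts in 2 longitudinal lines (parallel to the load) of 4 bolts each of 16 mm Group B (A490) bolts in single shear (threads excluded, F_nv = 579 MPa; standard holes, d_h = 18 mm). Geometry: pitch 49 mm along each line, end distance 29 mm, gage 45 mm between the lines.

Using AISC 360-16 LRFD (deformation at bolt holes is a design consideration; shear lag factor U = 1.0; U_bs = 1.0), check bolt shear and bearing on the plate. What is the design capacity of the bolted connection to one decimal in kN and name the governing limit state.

Bolt shear: A_b = π(16)²/4 = 201.06 mm². φR_n = 0.75 × 579 × 201.06 × 8 × 1 = 698.5 kN.
Bearing (6 mm plate, F_u = 450 MPa): end bolts L_c = 29 − 18/2 = 20, R_n = min(1.2×20×6×450, 2.4×16×6×450) = 64.8 kN/bolt; interior L_c = 49 − 18 = 31, R_n = 100.44 kN/bolt. φR_n = 0.75 × (2×64.8 + 6×100.44) = 549.2 kN.
Governing: min(698.5, 549.2) = 549.2 kN → bearing.

549.2 kN (bearing governs)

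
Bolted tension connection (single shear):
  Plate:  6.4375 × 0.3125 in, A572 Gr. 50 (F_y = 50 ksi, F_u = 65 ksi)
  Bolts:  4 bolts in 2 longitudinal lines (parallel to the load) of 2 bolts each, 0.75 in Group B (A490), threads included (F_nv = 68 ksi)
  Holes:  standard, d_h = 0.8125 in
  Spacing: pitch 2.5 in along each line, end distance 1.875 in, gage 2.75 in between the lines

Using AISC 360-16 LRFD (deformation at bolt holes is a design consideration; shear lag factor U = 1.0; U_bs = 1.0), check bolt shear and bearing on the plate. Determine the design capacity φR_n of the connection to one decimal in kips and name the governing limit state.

90.1 kips (bolt shear governs)

Bolt shear: A_b = π(0.75)²/4 = 0.44179 in². φR_n = 0.75 × 68 × 0.44179 × 4 × 1 = 90.1 kips.
Bearing (0.3125 in plate, F_u = 65 ksi): end bolts L_c = 1.875 − 0.8125/2 = 1.46875, R_n = min(1.2×1.46875×0.3125×65, 2.4×0.75×0.3125×65) = 35.801 kips/bolt; interior L_c = 2.5 − 0.8125 = 1.6875, R_n = 36.563 kips/bolt. φR_n = 0.75 × (2×35.801 + 2×36.563) = 108.5 kips.
Governing: min(90.1, 108.5) = 90.1 kips → bolt shear.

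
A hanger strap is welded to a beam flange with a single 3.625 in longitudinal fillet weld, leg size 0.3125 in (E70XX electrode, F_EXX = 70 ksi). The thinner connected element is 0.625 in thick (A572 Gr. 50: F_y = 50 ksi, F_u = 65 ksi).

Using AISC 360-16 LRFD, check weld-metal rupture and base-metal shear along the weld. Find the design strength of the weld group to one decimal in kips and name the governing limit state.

Weld metal: throat = 0.707×0.3125 = 0.22094 in, L = 3.625 in. φR_n = 0.75 × 0.6 × 70 × 0.22094 × 3.625 = 25.2 kips.
Base metal shear (0.625 in plate): yield φR_n = 1.0×0.6×50×0.625×3.625 = 68.0 kips; rupture φR_n = 0.75×0.6×65×0.625×3.625 = 66.3 kips; take 66.3 kips (rupture).
Governing: min(25.2, 66.3) = 25.2 kips → weld metal.

25.2 kips (weld metal governs)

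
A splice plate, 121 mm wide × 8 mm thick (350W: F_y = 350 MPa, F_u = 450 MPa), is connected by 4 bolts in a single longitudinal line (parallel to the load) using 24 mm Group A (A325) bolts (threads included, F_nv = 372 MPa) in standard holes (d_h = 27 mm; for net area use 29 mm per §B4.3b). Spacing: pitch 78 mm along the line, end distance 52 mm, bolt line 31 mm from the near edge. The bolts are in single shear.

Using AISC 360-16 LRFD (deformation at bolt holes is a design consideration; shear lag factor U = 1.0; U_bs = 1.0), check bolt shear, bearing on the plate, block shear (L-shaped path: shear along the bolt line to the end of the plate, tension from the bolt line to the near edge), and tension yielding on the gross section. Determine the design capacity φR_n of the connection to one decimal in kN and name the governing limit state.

304.9 kN (gross-section yield governs)

Bolt shear: A_b = π(24)²/4 = 452.39 mm². φR_n = 0.75 × 372 × 452.39 × 4 × 1 = 504.9 kN.
Bearing (8 mm plate, F_u = 450 MPa): end bolts L_c = 52 − 27/2 = 38.5, R_n = min(1.2×38.5×8×450, 2.4×24×8×450) = 166.32 kN/bolt; interior L_c = 78 − 27 = 51, R_n = 207.36 kN/bolt. φR_n = 0.75 × (1×166.32 + 3×207.36) = 591.3 kN.
Block shear: shear path 1×[52+3×78] = 1×286 mm, A_gv = 2288, A_nv = 1×(286 − 3.5×29)×8 = 1476 mm²; tension to near edge: (31 − 0.5×29)×8 = 132 mm². R_n = min(0.6×450×1476, 0.6×350×2288) + 1.0×450×132 = min(398.52, 480.48) + 59.4 = 457.92 kN. φR_n = 0.75 × 457.92 = 343.4 kN.
Tension yield (gross): A_g = 121×8 = 968 mm². φR_n = 0.90 × 350 × 968 = 304.9 kN.
Governing: min(504.9, 591.3, 343.4, 304.9) = 304.9 kN → gross-section yield.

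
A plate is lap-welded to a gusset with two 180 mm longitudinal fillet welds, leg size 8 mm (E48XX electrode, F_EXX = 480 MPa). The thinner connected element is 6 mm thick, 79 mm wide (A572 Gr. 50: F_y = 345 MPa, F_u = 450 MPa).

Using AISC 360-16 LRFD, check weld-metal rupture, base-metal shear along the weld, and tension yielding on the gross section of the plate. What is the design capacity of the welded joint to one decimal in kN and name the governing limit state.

147.2 kN (gross-section yield governs)

Weld metal: throat = 0.707×8 = 5.656 mm, L = 2×180 = 360 mm. φR_n = 0.75 × 0.6 × 480 × 5.656 × 360 = 439.8 kN.
Base metal shear (6 mm plate): yield φR_n = 1.0×0.6×345×6×360 = 447.1 kN; rupture φR_n = 0.75×0.6×450×6×360 = 437.4 kN; take 437.4 kN (rupture).
Tension yield (gross): A_g = 79×6 = 474 mm². φR_n = 0.90 × 345 × 474 = 147.2 kN.
Governing: min(439.8, 437.4, 147.2) = 147.2 kN → gross-section yield.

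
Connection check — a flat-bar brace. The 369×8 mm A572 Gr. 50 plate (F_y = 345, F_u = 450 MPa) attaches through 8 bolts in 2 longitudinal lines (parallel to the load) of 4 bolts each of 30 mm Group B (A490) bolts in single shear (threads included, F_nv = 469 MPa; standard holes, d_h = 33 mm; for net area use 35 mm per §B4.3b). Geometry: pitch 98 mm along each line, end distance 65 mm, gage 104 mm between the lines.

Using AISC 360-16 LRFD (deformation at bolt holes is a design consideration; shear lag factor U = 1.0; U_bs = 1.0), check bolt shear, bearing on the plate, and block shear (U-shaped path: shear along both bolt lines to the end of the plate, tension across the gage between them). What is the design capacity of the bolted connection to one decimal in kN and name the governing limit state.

952.6 kN (block shear governs)

Bolt shear: A_b = π(30)²/4 = 706.86 mm². φR_n = 0.75 × 469 × 706.86 × 8 × 1 = 1989.1 kN.
Bearing (8 mm plate, F_u = 450 MPa): end bolts L_c = 65 − 33/2 = 48.5, R_n = min(1.2×48.5×8×450, 2.4×30×8×450) = 209.52 kN/bolt; interior L_c = 98 − 33 = 65, R_n = 259.2 kN/bolt. φR_n = 0.75 × (2×209.52 + 6×259.2) = 1480.7 kN.
Block shear: shear path 2×[65+3×98] = 2×359 mm, A_gv = 5744, A_nv = 2×(359 − 3.5×35)×8 = 3784 mm²; tension across gage: (104 − 1×35)×8 = 552 mm². R_n = min(0.6×450×3784, 0.6×345×5744) + 1.0×450×552 = min(1021.7, 1189) + 248.4 = 1270.1 kN. φR_n = 0.75 × 1270.1 = 952.6 kN.
Governing: min(1989.1, 1480.7, 952.6) = 952.6 kN → block shear.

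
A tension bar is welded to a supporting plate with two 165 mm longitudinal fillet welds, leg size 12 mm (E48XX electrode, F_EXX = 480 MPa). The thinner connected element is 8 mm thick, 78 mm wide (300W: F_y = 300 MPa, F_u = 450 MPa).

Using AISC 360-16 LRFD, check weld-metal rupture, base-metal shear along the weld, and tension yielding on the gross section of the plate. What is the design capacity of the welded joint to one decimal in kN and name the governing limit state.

Weld metal: throat = 0.707×12 = 8.484 mm, L = 2×165 = 330 mm. φR_n = 0.75 × 0.6 × 480 × 8.484 × 330 = 604.7 kN.
Base metal shear (8 mm plate): yield φR_n = 1.0×0.6×300×8×330 = 475.2 kN; rupture φR_n = 0.75×0.6×450×8×330 = 534.6 kN; take 475.2 kN (yield).
Tension yield (gross): A_g = 78×8 = 624 mm². φR_n = 0.90 × 300 × 624 = 168.5 kN.
Governing: min(604.7, 475.2, 168.5) = 168.5 kN → gross-section yield.

168.5 kN (gross-section yield governs)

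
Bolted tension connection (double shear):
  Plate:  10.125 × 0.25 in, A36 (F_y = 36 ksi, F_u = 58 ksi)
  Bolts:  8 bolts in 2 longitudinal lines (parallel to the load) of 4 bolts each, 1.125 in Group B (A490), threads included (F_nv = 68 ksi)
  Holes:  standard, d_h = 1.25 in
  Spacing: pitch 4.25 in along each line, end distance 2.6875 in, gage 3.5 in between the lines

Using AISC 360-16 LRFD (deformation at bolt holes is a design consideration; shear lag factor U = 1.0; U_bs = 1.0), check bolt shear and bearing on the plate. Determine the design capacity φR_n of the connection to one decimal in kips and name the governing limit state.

Bolt shear: A_b = π(1.125)²/4 = 0.99402 in². φR_n = 0.75 × 68 × 0.99402 × 8 × 2 = 811.1 kips.
Bearing (0.25 in plate, F_u = 58 ksi): end bolts L_c = 2.6875 − 1.25/2 = 2.0625, R_n = min(1.2×2.0625×0.25×58, 2.4×1.125×0.25×58) = 35.888 kips/bolt; interior L_c = 4.25 − 1.25 = 3, R_n = 39.15 kips/bolt. φR_n = 0.75 × (2×35.888 + 6×39.15) = 230.0 kips.
Governing: min(811.1, 230.0) = 230.0 kips → bearing.

230.0 kips (bearing governs)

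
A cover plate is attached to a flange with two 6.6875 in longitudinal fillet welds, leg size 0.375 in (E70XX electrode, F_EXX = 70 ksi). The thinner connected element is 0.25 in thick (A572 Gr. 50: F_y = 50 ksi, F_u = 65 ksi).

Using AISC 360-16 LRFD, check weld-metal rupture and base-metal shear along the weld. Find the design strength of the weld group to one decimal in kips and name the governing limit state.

97.8 kips (base-metal shear governs)

Weld metal: throat = 0.707×0.375 = 0.26513 in, L = 2×6.6875 = 13.375 in. φR_n = 0.75 × 0.6 × 70 × 0.26513 × 13.375 = 111.7 kips.
Base metal shear (0.25 in plate): yield φR_n = 1.0×0.6×50×0.25×13.375 = 100.3 kips; rupture φR_n = 0.75×0.6×65×0.25×13.375 = 97.8 kips; take 97.8 kips (rupture).
Governing: min(111.7, 97.8) = 97.8 kips → base-metal shear.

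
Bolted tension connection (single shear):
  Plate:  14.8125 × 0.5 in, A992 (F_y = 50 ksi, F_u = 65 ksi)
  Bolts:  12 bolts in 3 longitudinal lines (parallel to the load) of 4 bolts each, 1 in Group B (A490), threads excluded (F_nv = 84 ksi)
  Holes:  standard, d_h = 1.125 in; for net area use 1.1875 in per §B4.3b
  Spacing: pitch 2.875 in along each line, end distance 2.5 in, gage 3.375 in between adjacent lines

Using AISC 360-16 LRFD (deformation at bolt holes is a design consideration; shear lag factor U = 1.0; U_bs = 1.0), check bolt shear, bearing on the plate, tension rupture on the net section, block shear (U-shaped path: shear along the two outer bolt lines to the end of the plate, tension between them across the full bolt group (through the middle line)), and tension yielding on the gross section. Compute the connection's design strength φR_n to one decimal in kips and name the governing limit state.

274.2 kips (net-section rupture governs)

Bolt shear: A_b = π(1)²/4 = 0.7854 in². φR_n = 0.75 × 84 × 0.7854 × 12 × 1 = 593.8 kips.
Bearing (0.5 in plate, F_u = 65 ksi): end bolts L_c = 2.5 − 1.125/2 = 1.9375, R_n = min(1.2×1.9375×0.5×65, 2.4×1×0.5×65) = 75.563 kips/bolt; interior L_c = 2.875 − 1.125 = 1.75, R_n = 68.25 kips/bolt. φR_n = 0.75 × (3×75.563 + 9×68.25) = 630.7 kips.
Tension rupture (net): A_n = (14.8125 − 3×1.1875)×0.5 = 5.625 in² (U = 1.0, A_e = A_n). φR_n = 0.75 × 65 × 5.625 = 274.2 kips.
Block shear: shear path 2×[2.5+3×2.875] = 2×11.125 in, A_gv = 11.125, A_nv = 2×(11.125 − 3.5×1.1875)×0.5 = 6.9688 in²; tension across gage: (6.75 − 2×1.1875)×0.5 = 2.1875 in². R_n = min(0.6×65×6.9688, 0.6×50×11.125) + 1.0×65×2.1875 = min(271.78, 333.75) + 142.19 = 413.97 kips. φR_n = 0.75 × 413.97 = 310.5 kips.
Tension yield (gross): A_g = 14.8125×0.5 = 7.4063 in². φR_n = 0.90 × 50 × 7.4063 = 333.3 kips.
Governing: min(593.8, 630.7, 274.2, 310.5, 333.3) = 274.2 kips → net-section rupture.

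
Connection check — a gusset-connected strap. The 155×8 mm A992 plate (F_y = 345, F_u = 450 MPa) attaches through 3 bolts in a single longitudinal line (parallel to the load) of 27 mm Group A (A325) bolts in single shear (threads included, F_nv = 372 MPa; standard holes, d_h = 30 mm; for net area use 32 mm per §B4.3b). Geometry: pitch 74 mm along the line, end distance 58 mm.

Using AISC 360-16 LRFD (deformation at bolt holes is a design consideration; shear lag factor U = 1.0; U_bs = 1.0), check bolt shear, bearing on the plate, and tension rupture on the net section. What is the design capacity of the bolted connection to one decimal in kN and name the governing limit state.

Bolt shear: A_b = π(27)²/4 = 572.56 mm². φR_n = 0.75 × 372 × 572.56 × 3 × 1 = 479.2 kN.
Bearing (8 mm plate, F_u = 450 MPa): end bolts L_c = 58 − 30/2 = 43, R_n = min(1.2×43×8×450, 2.4×27×8×450) = 185.76 kN/bolt; interior L_c = 74 − 30 = 44, R_n = 190.08 kN/bolt. φR_n = 0.75 × (1×185.76 + 2×190.08) = 424.4 kN.
Tension rupture (net): A_n = (155 − 1×32)×8 = 984 mm² (U = 1.0, A_e = A_n). φR_n = 0.75 × 450 × 984 = 332.1 kN.
Governing: min(479.2, 424.4, 332.1) = 332.1 kN → net-section rupture.

332.1 kN (net-section rupture governs)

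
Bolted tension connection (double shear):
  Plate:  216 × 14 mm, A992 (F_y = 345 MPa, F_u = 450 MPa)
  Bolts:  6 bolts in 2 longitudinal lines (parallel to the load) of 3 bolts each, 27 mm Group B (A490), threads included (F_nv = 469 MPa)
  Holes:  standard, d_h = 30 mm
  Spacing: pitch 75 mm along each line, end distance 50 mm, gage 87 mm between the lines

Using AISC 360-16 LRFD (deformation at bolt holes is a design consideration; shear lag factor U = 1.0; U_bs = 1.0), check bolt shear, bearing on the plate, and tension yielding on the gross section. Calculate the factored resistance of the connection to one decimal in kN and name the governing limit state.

Bolt shear: A_b = π(27)²/4 = 572.56 mm². φR_n = 0.75 × 469 × 572.56 × 6 × 2 = 2416.8 kN.
Bearing (14 mm plate, F_u = 450 MPa): end bolts L_c = 50 − 30/2 = 35, R_n = min(1.2×35×14×450, 2.4×27×14×450) = 264.6 kN/bolt; interior L_c = 75 − 30 = 45, R_n = 340.2 kN/bolt. φR_n = 0.75 × (2×264.6 + 4×340.2) = 1417.5 kN.
Tension yield (gross): A_g = 216×14 = 3024 mm². φR_n = 0.90 × 345 × 3024 = 939.0 kN.
Governing: min(2416.8, 1417.5, 939.0) = 939.0 kN → gross-section yield.

939.0 kN (gross-section yield governs)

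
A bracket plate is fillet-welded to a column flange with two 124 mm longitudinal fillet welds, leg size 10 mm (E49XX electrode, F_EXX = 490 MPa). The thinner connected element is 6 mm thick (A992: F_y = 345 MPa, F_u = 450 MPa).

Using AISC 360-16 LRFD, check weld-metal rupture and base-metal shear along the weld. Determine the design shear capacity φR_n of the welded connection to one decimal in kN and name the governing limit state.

301.3 kN (base-metal shear governs)

Weld metal: throat = 0.707×10 = 7.07 mm, L = 2×124 = 248 mm. φR_n = 0.75 × 0.6 × 490 × 7.07 × 248 = 386.6 kN.
Base metal shear (6 mm plate): yield φR_n = 1.0×0.6×345×6×248 = 308.0 kN; rupture φR_n = 0.75×0.6×450×6×248 = 301.3 kN; take 301.3 kN (rupture).
Governing: min(386.6, 301.3) = 301.3 kN → base-metal shear.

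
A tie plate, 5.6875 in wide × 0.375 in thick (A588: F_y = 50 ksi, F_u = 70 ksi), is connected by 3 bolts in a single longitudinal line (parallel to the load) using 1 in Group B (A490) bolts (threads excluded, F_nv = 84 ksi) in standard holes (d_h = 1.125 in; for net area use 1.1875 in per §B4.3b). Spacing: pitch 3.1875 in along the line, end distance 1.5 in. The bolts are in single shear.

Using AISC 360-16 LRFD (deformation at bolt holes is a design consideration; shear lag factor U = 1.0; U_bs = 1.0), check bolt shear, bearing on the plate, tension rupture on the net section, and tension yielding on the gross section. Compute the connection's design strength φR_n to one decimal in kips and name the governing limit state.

88.6 kips (net-section rupture governs)

Bolt shear: A_b = π(1)²/4 = 0.7854 in². φR_n = 0.75 × 84 × 0.7854 × 3 × 1 = 148.4 kips.
Bearing (0.375 in plate, F_u = 70 ksi): end bolts L_c = 1.5 − 1.125/2 = 0.9375, R_n = min(1.2×0.9375×0.375×70, 2.4×1×0.375×70) = 29.531 kips/bolt; interior L_c = 3.1875 − 1.125 = 2.0625, R_n = 63 kips/bolt. φR_n = 0.75 × (1×29.531 + 2×63) = 116.6 kips.
Tension rupture (net): A_n = (5.6875 − 1×1.1875)×0.375 = 1.6875 in² (U = 1.0, A_e = A_n). φR_n = 0.75 × 70 × 1.6875 = 88.6 kips.
Tension yield (gross): A_g = 5.6875×0.375 = 2.1328 in². φR_n = 0.90 × 50 × 2.1328 = 96.0 kips.
Governing: min(148.4, 116.6, 88.6, 96.0) = 88.6 kips → net-section rupture.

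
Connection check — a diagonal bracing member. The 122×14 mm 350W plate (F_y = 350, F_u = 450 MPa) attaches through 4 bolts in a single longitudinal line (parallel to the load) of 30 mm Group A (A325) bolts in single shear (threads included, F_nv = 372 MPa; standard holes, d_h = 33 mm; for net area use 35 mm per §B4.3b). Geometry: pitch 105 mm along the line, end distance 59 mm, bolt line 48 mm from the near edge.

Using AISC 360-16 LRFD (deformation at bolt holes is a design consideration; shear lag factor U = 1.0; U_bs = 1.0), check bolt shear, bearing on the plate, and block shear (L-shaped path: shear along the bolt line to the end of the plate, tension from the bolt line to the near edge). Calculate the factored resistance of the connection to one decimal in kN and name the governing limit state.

Bolt shear: A_b = π(30)²/4 = 706.86 mm². φR_n = 0.75 × 372 × 706.86 × 4 × 1 = 788.9 kN.
Bearing (14 mm plate, F_u = 450 MPa): end bolts L_c = 59 − 33/2 = 42.5, R_n = min(1.2×42.5×14×450, 2.4×30×14×450) = 321.3 kN/bolt; interior L_c = 105 − 33 = 72, R_n = 453.6 kN/bolt. φR_n = 0.75 × (1×321.3 + 3×453.6) = 1261.6 kN.
Block shear: shear path 1×[59+3×105] = 1×374 mm, A_gv = 5236, A_nv = 1×(374 − 3.5×35)×14 = 3521 mm²; tension to near edge: (48 − 0.5×35)×14 = 427 mm². R_n = min(0.6×450×3521, 0.6×350×5236) + 1.0×450×427 = min(950.67, 1099.6) + 192.15 = 1142.8 kN. φR_n = 0.75 × 1142.8 = 857.1 kN.
Governing: min(788.9, 1261.6, 857.1) = 788.9 kN → bolt shear.

788.9 kN (bolt shear governs)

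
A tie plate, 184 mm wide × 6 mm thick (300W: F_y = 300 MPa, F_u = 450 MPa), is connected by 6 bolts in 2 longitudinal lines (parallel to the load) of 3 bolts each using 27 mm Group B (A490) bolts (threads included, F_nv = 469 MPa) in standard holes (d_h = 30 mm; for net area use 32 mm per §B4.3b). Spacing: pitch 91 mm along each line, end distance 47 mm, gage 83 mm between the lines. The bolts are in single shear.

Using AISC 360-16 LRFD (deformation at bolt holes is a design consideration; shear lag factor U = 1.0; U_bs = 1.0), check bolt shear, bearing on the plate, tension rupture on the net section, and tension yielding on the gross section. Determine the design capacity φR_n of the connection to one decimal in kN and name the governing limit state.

243.0 kN (net-section rupture governs)

Bolt shear: A_b = π(27)²/4 = 572.56 mm². φR_n = 0.75 × 469 × 572.56 × 6 × 1 = 1208.4 kN.
Bearing (6 mm plate, F_u = 450 MPa): end bolts L_c = 47 − 30/2 = 32, R_n = min(1.2×32×6×450, 2.4×27×6×450) = 103.68 kN/bolt; interior L_c = 91 − 30 = 61, R_n = 174.96 kN/bolt. φR_n = 0.75 × (2×103.68 + 4×174.96) = 680.4 kN.
Tension rupture (net): A_n = (184 − 2×32)×6 = 720 mm² (U = 1.0, A_e = A_n). φR_n = 0.75 × 450 × 720 = 243.0 kN.
Tension yield (gross): A_g = 184×6 = 1104 mm². φR_n = 0.90 × 300 × 1104 = 298.1 kN.
Governing: min(1208.4, 680.4, 243.0, 298.1) = 243.0 kN → net-section rupture.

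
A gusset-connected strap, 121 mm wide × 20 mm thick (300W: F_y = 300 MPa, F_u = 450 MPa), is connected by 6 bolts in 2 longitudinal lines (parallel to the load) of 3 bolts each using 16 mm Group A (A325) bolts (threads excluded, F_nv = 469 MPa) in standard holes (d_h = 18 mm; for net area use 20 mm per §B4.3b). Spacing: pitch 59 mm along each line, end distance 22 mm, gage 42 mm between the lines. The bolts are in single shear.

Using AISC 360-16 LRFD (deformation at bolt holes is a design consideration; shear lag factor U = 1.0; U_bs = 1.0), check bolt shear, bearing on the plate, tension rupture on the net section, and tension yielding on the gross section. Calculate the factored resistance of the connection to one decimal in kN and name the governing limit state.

424.3 kN (bolt shear governs)

Bolt shear: A_b = π(16)²/4 = 201.06 mm². φR_n = 0.75 × 469 × 201.06 × 6 × 1 = 424.3 kN.
Bearing (20 mm plate, F_u = 450 MPa): end bolts L_c = 22 − 18/2 = 13, R_n = min(1.2×13×20×450, 2.4×16×20×450) = 140.4 kN/bolt; interior L_c = 59 − 18 = 41, R_n = 345.6 kN/bolt. φR_n = 0.75 × (2×140.4 + 4×345.6) = 1247.4 kN.
Tension rupture (net): A_n = (121 − 2×20)×20 = 1620 mm² (U = 1.0, A_e = A_n). φR_n = 0.75 × 450 × 1620 = 546.8 kN.
Tension yield (gross): A_g = 121×20 = 2420 mm². φR_n = 0.90 × 300 × 2420 = 653.4 kN.
Governing: min(424.3, 1247.4, 546.8, 653.4) = 424.3 kN → bolt shear.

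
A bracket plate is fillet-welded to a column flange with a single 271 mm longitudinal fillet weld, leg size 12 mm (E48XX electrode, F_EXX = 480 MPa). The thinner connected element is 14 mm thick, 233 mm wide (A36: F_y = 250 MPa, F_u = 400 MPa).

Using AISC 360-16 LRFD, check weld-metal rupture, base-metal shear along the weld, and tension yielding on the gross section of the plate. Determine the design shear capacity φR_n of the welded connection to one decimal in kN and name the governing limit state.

Weld metal: throat = 0.707×12 = 8.484 mm, L = 271 mm. φR_n = 0.75 × 0.6 × 480 × 8.484 × 271 = 496.6 kN.
Base metal shear (14 mm plate): yield φR_n = 1.0×0.6×250×14×271 = 569.1 kN; rupture φR_n = 0.75×0.6×400×14×271 = 682.9 kN; take 569.1 kN (yield).
Tension yield (gross): A_g = 233×14 = 3262 mm². φR_n = 0.90 × 250 × 3262 = 734.0 kN.
Governing: min(496.6, 569.1, 734.0) = 496.6 kN → weld metal.

496.6 kN (weld metal governs)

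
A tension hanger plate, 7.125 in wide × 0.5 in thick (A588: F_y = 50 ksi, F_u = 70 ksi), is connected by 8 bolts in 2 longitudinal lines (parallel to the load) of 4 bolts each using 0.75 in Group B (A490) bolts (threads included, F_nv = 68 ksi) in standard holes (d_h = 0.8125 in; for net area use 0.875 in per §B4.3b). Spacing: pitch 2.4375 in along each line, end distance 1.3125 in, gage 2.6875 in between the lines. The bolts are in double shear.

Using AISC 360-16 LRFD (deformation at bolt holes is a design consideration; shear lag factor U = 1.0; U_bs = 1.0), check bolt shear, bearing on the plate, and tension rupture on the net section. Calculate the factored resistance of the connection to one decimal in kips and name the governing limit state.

141.1 kips (net-section rupture governs)

Bolt shear: A_b = π(0.75)²/4 = 0.44179 in². φR_n = 0.75 × 68 × 0.44179 × 8 × 2 = 360.5 kips.
Bearing (0.5 in plate, F_u = 70 ksi): end bolts L_c = 1.3125 − 0.8125/2 = 0.90625, R_n = min(1.2×0.90625×0.5×70, 2.4×0.75×0.5×70) = 38.063 kips/bolt; interior L_c = 2.4375 − 0.8125 = 1.625, R_n = 63 kips/bolt. φR_n = 0.75 × (2×38.063 + 6×63) = 340.6 kips.
Tension rupture (net): A_n = (7.125 − 2×0.875)×0.5 = 2.6875 in² (U = 1.0, A_e = A_n). φR_n = 0.75 × 70 × 2.6875 = 141.1 kips.
Governing: min(360.5, 340.6, 141.1) = 141.1 kips → net-section rupture.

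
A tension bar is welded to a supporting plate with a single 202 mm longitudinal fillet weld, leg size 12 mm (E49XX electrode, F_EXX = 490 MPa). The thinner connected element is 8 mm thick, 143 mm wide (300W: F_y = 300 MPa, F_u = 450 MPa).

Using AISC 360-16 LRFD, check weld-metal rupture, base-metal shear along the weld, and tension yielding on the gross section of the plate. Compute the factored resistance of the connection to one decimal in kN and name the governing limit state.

290.9 kN (base-metal shear governs)

Weld metal: throat = 0.707×12 = 8.484 mm, L = 202 mm. φR_n = 0.75 × 0.6 × 490 × 8.484 × 202 = 377.9 kN.
Base metal shear (8 mm plate): yield φR_n = 1.0×0.6×300×8×202 = 290.9 kN; rupture φR_n = 0.75×0.6×450×8×202 = 327.2 kN; take 290.9 kN (yield).
Tension yield (gross): A_g = 143×8 = 1144 mm². φR_n = 0.90 × 300 × 1144 = 308.9 kN.
Governing: min(377.9, 290.9, 308.9) = 290.9 kN → base-metal shear.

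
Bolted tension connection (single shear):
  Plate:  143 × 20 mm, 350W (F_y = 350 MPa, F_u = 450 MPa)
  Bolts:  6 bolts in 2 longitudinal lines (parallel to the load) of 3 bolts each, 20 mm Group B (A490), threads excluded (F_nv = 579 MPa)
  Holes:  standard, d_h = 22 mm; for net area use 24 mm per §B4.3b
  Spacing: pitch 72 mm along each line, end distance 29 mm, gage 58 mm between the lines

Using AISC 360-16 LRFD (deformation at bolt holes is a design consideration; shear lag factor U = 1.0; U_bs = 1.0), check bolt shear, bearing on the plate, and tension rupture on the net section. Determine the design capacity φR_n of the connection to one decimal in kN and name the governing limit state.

641.3 kN (net-section rupture governs)

Bolt shear: A_b = π(20)²/4 = 314.16 mm². φR_n = 0.75 × 579 × 314.16 × 6 × 1 = 818.5 kN.
Bearing (20 mm plate, F_u = 450 MPa): end bolts L_c = 29 − 22/2 = 18, R_n = min(1.2×18×20×450, 2.4×20×20×450) = 194.4 kN/bolt; interior L_c = 72 − 22 = 50, R_n = 432 kN/bolt. φR_n = 0.75 × (2×194.4 + 4×432) = 1587.6 kN.
Tension rupture (net): A_n = (143 − 2×24)×20 = 1900 mm² (U = 1.0, A_e = A_n). φR_n = 0.75 × 450 × 1900 = 641.3 kN.
Governing: min(818.5, 1587.6, 641.3) = 641.3 kN → net-section rupture.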